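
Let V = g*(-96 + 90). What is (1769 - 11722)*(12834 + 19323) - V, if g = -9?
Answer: -320058675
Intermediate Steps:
V = 54 (V = -9*(-96 + 90) = -9*(-6) = 54)
(1769 - 11722)*(12834 + 19323) - V = (1769 - 11722)*(12834 + 19323) - 1*54 = -9953*32157 - 54 = -320058621 - 54 = -320058675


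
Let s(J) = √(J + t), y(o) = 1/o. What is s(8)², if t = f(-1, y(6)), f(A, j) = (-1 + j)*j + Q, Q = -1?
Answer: 247/36 ≈ 6.8611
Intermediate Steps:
f(A, j) = -1 + j*(-1 + j) (f(A, j) = (-1 + j)*j - 1 = j*(-1 + j) - 1 = -1 + j*(-1 + j))
t = -41/36 (t = -1 + (1/6)² - 1/6 = -1 + (⅙)² - 1*⅙ = -1 + 1/36 - ⅙ = -41/36 ≈ -1.1389)
s(J) = √(-41/36 + J) (s(J) = √(J - 41/36) = √(-41/36 + J))
s(8)² = (√(-41 + 36*8)/6)² = (√(-41 + 288)/6)² = (√247/6)² = 247/36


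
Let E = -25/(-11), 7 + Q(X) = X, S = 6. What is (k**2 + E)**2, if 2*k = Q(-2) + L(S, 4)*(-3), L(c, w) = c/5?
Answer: 2130653281/1210000 ≈ 1760.9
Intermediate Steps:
Q(X) = -7 + X
L(c, w) = c/5 (L(c, w) = c*(1/5) = c/5)
k = -63/10 (k = ((-7 - 2) + ((1/5)*6)*(-3))/2 = (-9 + (6/5)*(-3))/2 = (-9 - 18/5)/2 = (1/2)*(-63/5) = -63/10 ≈ -6.3000)
E = 25/11 (E = -25*(-1/11) = 25/11 ≈ 2.2727)
(k**2 + E)**2 = ((-63/10)**2 + 25/11)**2 = (3969/100 + 25/11)**2 = (46159/1100)**2 = 2130653281/1210000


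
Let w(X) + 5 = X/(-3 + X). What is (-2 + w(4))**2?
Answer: 9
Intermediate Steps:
w(X) = -5 + X/(-3 + X)
(-2 + w(4))**2 = (-2 + (15 - 4*4)/(-3 + 4))**2 = (-2 + (15 - 16)/1)**2 = (-2 + 1*(-1))**2 = (-2 - 1)**2 = (-3)**2 = 9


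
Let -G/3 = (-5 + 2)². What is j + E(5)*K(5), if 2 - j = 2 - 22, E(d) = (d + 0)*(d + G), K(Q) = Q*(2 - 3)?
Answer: 572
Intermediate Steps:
G = -27 (G = -3*(-5 + 2)² = -3*(-3)² = -3*9 = -27)
K(Q) = -Q (K(Q) = Q*(-1) = -Q)
E(d) = d*(-27 + d) (E(d) = (d + 0)*(d - 27) = d*(-27 + d))
j = 22 (j = 2 - (2 - 22) = 2 - 1*(-20) = 2 + 20 = 22)
j + E(5)*K(5) = 22 + (5*(-27 + 5))*(-1*5) = 22 + (5*(-22))*(-5) = 22 - 110*(-5) = 22 + 550 = 572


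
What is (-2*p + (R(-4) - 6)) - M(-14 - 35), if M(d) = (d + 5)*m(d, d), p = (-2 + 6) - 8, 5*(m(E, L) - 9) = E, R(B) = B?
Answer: -186/5 ≈ -37.200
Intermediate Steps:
m(E, L) = 9 + E/5
p = -4 (p = 4 - 8 = -4)
M(d) = (5 + d)*(9 + d/5) (M(d) = (d + 5)*(9 + d/5) = (5 + d)*(9 + d/5))
(-2*p + (R(-4) - 6)) - M(-14 - 35) = (-2*(-4) + (-4 - 6)) - (5 + (-14 - 35))*(45 + (-14 - 35))/5 = (8 - 10) - (5 - 49)*(45 - 49)/5 = -2 - (-44)*(-4)/5 = -2 - 1*176/5 = -2 - 176/5 = -186/5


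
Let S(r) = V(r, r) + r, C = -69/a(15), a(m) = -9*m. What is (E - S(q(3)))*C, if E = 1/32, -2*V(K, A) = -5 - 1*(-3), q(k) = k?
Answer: -2921/1440 ≈ -2.0285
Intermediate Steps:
V(K, A) = 1 (V(K, A) = -(-5 - 1*(-3))/2 = -(-5 + 3)/2 = -½*(-2) = 1)
C = 23/45 (C = -69/((-9*15)) = -69/(-135) = -69*(-1/135) = 23/45 ≈ 0.51111)
E = 1/32 ≈ 0.031250
S(r) = 1 + r
(E - S(q(3)))*C = (1/32 - (1 + 3))*(23/45) = (1/32 - 1*4)*(23/45) = (1/32 - 4)*(23/45) = -127/32*23/45 = -2921/1440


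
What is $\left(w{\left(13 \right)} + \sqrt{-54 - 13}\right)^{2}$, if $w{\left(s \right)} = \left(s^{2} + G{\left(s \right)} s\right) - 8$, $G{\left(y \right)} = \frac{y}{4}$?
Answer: $\frac{659897}{16} + \frac{813 i \sqrt{67}}{2} \approx 41244.0 + 3327.3 i$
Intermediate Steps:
$G{\left(y \right)} = \frac{y}{4}$ ($G{\left(y \right)} = y \frac{1}{4} = \frac{y}{4}$)
$w{\left(s \right)} = -8 + \frac{5 s^{2}}{4}$ ($w{\left(s \right)} = \left(s^{2} + \frac{s}{4} s\right) - 8 = \left(s^{2} + \frac{s^{2}}{4}\right) - 8 = \frac{5 s^{2}}{4} - 8 = -8 + \frac{5 s^{2}}{4}$)
$\left(w{\left(13 \right)} + \sqrt{-54 - 13}\right)^{2} = \left(\left(-8 + \frac{5 \cdot 13^{2}}{4}\right) + \sqrt{-54 - 13}\right)^{2} = \left(\left(-8 + \frac{5}{4} \cdot 169\right) + \sqrt{-67}\right)^{2} = \left(\left(-8 + \frac{845}{4}\right) + i \sqrt{67}\right)^{2} = \left(\frac{813}{4} + i \sqrt{67}\right)^{2}$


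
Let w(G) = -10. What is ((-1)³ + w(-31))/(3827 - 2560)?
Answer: -11/1267 ≈ -0.0086819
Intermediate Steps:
((-1)³ + w(-31))/(3827 - 2560) = ((-1)³ - 10)/(3827 - 2560) = (-1 - 10)/1267 = -11*1/1267 = -11/1267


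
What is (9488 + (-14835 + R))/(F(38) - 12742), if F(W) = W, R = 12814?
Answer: -7467/12704 ≈ -0.58777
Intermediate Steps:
(9488 + (-14835 + R))/(F(38) - 12742) = (9488 + (-14835 + 12814))/(38 - 12742) = (9488 - 2021)/(-12704) = 7467*(-1/12704) = -7467/12704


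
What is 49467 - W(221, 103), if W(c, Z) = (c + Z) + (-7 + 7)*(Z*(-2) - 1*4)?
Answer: 49143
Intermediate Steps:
W(c, Z) = Z + c (W(c, Z) = (Z + c) + 0*(-2*Z - 4) = (Z + c) + 0*(-4 - 2*Z) = (Z + c) + 0 = Z + c)
49467 - W(221, 103) = 49467 - (103 + 221) = 49467 - 1*324 = 49467 - 324 = 49143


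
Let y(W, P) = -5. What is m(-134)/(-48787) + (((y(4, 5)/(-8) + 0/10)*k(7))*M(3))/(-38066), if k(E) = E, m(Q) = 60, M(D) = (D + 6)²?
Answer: -22368975/2122429648 ≈ -0.010539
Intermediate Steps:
M(D) = (6 + D)²
m(-134)/(-48787) + (((y(4, 5)/(-8) + 0/10)*k(7))*M(3))/(-38066) = 60/(-48787) + (((-5/(-8) + 0/10)*7)*(6 + 3)²)/(-38066) = 60*(-1/48787) + (((-5*(-⅛) + 0*(⅒))*7)*9²)*(-1/38066) = -60/48787 + (((5/8 + 0)*7)*81)*(-1/38066) = -60/48787 + (((5/8)*7)*81)*(-1/38066) = -60/48787 + ((35/8)*81)*(-1/38066) = -60/48787 + (2835/8)*(-1/38066) = -60/48787 - 405/43504 = -22368975/2122429648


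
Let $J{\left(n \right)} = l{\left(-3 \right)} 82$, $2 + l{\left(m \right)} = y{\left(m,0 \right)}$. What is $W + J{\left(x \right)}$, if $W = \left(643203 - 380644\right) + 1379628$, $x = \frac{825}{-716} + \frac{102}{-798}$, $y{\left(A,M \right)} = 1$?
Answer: $1642105$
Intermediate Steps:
$l{\left(m \right)} = -1$ ($l{\left(m \right)} = -2 + 1 = -1$)
$x = - \frac{121897}{95228}$ ($x = 825 \left(- \frac{1}{716}\right) + 102 \left(- \frac{1}{798}\right) = - \frac{825}{716} - \frac{17}{133} = - \frac{121897}{95228} \approx -1.2801$)
$J{\left(n \right)} = -82$ ($J{\left(n \right)} = \left(-1\right) 82 = -82$)
$W = 1642187$ ($W = 262559 + 1379628 = 1642187$)
$W + J{\left(x \right)} = 1642187 - 82 = 1642105$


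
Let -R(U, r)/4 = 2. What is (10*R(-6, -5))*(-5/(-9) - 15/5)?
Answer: 1760/9 ≈ 195.56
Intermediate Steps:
R(U, r) = -8 (R(U, r) = -4*2 = -8)
(10*R(-6, -5))*(-5/(-9) - 15/5) = (10*(-8))*(-5/(-9) - 15/5) = -80*(-5*(-⅑) - 15*⅕) = -80*(5/9 - 3) = -80*(-22/9) = 1760/9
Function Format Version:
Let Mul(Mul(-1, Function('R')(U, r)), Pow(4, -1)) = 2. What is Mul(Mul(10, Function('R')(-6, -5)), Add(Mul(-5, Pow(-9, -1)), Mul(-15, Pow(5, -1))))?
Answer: Rational(1760, 9) ≈ 195.56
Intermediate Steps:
Function('R')(U, r) = -8 (Function('R')(U, r) = Mul(-4, 2) = -8)
Mul(Mul(10, Function('R')(-6, -5)), Add(Mul(-5, Pow(-9, -1)), Mul(-15, Pow(5, -1)))) = Mul(Mul(10, -8), Add(Mul(-5, Pow(-9, -1)), Mul(-15, Pow(5, -1)))) = Mul(-80, Add(Mul(-5, Rational(-1, 9)), Mul(-15, Rational(1, 5)))) = Mul(-80, Add(Rational(5, 9), -3)) = Mul(-80, Rational(-22, 9)) = Rational(1760, 9)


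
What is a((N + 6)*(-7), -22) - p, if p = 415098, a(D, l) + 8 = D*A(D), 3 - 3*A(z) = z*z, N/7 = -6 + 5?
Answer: -1245640/3 ≈ -4.1521e+5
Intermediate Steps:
N = -7 (N = 7*(-6 + 5) = 7*(-1) = -7)
A(z) = 1 - z²/3 (A(z) = 1 - z*z/3 = 1 - z²/3)
a(D, l) = -8 + D*(1 - D²/3)
a((N + 6)*(-7), -22) - p = (-8 + (-7 + 6)*(-7) - (-343*(-7 + 6)³)/3) - 1*415098 = (-8 - 1*(-7) - (-1*(-7))³/3) - 415098 = (-8 + 7 - ⅓*7³) - 415098 = (-8 + 7 - ⅓*343) - 415098 = (-8 + 7 - 343/3) - 415098 = -346/3 - 415098 = -1245640/3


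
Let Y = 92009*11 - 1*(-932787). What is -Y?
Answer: -1944886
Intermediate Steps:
Y = 1944886 (Y = 1012099 + 932787 = 1944886)
-Y = -1*1944886 = -1944886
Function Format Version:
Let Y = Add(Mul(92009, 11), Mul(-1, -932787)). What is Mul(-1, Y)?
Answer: -1944886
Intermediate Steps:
Y = 1944886 (Y = Add(1012099, 932787) = 1944886)
Mul(-1, Y) = Mul(-1, 1944886) = -1944886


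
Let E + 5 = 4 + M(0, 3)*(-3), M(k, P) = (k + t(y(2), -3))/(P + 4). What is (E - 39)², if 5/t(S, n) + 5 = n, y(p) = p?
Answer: 4950625/3136 ≈ 1578.6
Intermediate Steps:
t(S, n) = 5/(-5 + n)
M(k, P) = (-5/8 + k)/(4 + P) (M(k, P) = (k + 5/(-5 - 3))/(P + 4) = (k + 5/(-8))/(4 + P) = (k + 5*(-⅛))/(4 + P) = (k - 5/8)/(4 + P) = (-5/8 + k)/(4 + P))
E = -41/56 (E = -5 + (4 + ((-5/8 + 0)/(4 + 3))*(-3)) = -5 + (4 + (-5/8/7)*(-3)) = -5 + (4 + ((⅐)*(-5/8))*(-3)) = -5 + (4 - 5/56*(-3)) = -5 + (4 + 15/56) = -5 + 239/56 = -41/56 ≈ -0.73214)
(E - 39)² = (-41/56 - 39)² = (-2225/56)² = 4950625/3136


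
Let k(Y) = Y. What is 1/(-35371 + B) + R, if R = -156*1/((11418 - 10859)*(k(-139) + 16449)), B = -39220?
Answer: -798211/26156453015 ≈ -3.0517e-5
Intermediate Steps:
R = -6/350665 (R = -156*1/((-139 + 16449)*(11418 - 10859)) = -156/(16310*559) = -156/9117290 = -156*1/9117290 = -6/350665 ≈ -1.7110e-5)
1/(-35371 + B) + R = 1/(-35371 - 39220) - 6/350665 = 1/(-74591) - 6/350665 = -1/74591 - 6/350665 = -798211/26156453015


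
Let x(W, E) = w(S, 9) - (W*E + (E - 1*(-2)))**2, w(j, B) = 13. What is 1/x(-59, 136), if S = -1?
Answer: -1/62188983 ≈ -1.6080e-8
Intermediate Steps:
x(W, E) = 13 - (2 + E + E*W)**2 (x(W, E) = 13 - (W*E + (E - 1*(-2)))**2 = 13 - (E*W + (E + 2))**2 = 13 - (E*W + (2 + E))**2 = 13 - (2 + E + E*W)**2)
1/x(-59, 136) = 1/(13 - (2 + 136 + 136*(-59))**2) = 1/(13 - (2 + 136 - 8024)**2) = 1/(13 - 1*(-7886)**2) = 1/(13 - 1*62188996) = 1/(13 - 62188996) = 1/(-62188983) = -1/62188983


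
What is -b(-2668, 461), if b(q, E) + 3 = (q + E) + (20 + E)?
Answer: 1729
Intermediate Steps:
b(q, E) = 17 + q + 2*E (b(q, E) = -3 + ((q + E) + (20 + E)) = -3 + ((E + q) + (20 + E)) = -3 + (20 + q + 2*E) = 17 + q + 2*E)
-b(-2668, 461) = -(17 - 2668 + 2*461) = -(17 - 2668 + 922) = -1*(-1729) = 1729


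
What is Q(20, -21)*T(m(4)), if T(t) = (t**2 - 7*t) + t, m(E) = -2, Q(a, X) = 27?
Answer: 432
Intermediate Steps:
T(t) = t**2 - 6*t
Q(20, -21)*T(m(4)) = 27*(-2*(-6 - 2)) = 27*(-2*(-8)) = 27*16 = 432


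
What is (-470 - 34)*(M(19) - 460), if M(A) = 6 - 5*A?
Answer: 276696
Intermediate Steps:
(-470 - 34)*(M(19) - 460) = (-470 - 34)*((6 - 5*19) - 460) = -504*((6 - 95) - 460) = -504*(-89 - 460) = -504*(-549) = 276696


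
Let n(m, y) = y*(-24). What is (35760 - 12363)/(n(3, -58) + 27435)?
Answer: 7799/9609 ≈ 0.81164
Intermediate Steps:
n(m, y) = -24*y
(35760 - 12363)/(n(3, -58) + 27435) = (35760 - 12363)/(-24*(-58) + 27435) = 23397/(1392 + 27435) = 23397/28827 = 23397*(1/28827) = 7799/9609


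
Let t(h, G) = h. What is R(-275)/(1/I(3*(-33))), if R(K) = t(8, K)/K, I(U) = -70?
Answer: 112/55 ≈ 2.0364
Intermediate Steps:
R(K) = 8/K
R(-275)/(1/I(3*(-33))) = (8/(-275))/(1/(-70)) = (8*(-1/275))/(-1/70) = -8/275*(-70) = 112/55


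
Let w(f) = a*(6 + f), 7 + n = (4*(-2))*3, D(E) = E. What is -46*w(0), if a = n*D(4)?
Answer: 34224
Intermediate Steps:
n = -31 (n = -7 + (4*(-2))*3 = -7 - 8*3 = -7 - 24 = -31)
a = -124 (a = -31*4 = -124)
w(f) = -744 - 124*f (w(f) = -124*(6 + f) = -744 - 124*f)
-46*w(0) = -46*(-744 - 124*0) = -46*(-744 + 0) = -46*(-744) = 34224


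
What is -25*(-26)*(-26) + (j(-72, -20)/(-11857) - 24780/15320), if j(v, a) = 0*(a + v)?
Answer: -12946639/766 ≈ -16902.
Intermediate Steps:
j(v, a) = 0
-25*(-26)*(-26) + (j(-72, -20)/(-11857) - 24780/15320) = -25*(-26)*(-26) + (0/(-11857) - 24780/15320) = 650*(-26) + (0*(-1/11857) - 24780*1/15320) = -16900 + (0 - 1239/766) = -16900 - 1239/766 = -12946639/766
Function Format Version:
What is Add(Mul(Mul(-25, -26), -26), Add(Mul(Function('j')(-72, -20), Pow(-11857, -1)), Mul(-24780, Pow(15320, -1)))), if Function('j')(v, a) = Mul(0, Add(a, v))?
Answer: Rational(-12946639, 766) ≈ -16902.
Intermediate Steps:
Function('j')(v, a) = 0
Add(Mul(Mul(-25, -26), -26), Add(Mul(Function('j')(-72, -20), Pow(-11857, -1)), Mul(-24780, Pow(15320, -1)))) = Add(Mul(Mul(-25, -26), -26), Add(Mul(0, Pow(-11857, -1)), Mul(-24780, Pow(15320, -1)))) = Add(Mul(650, -26), Add(Mul(0, Rational(-1, 11857)), Mul(-24780, Rational(1, 15320)))) = Add(-16900, Add(0, Rational(-1239, 766))) = Add(-16900, Rational(-1239, 766)) = Rational(-12946639, 766)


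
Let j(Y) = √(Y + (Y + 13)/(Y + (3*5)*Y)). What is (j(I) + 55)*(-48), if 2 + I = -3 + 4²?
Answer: -2640 - 168*√110/11 ≈ -2800.2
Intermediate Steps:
I = 11 (I = -2 + (-3 + 4²) = -2 + (-3 + 16) = -2 + 13 = 11)
j(Y) = √(Y + (13 + Y)/(16*Y)) (j(Y) = √(Y + (13 + Y)/(Y + 15*Y)) = √(Y + (13 + Y)/((16*Y))) = √(Y + (13 + Y)*(1/(16*Y))) = √(Y + (13 + Y)/(16*Y)))
(j(I) + 55)*(-48) = (√(1 + 13/11 + 16*11)/4 + 55)*(-48) = (√(1 + 13*(1/11) + 176)/4 + 55)*(-48) = (√(1 + 13/11 + 176)/4 + 55)*(-48) = (√(1960/11)/4 + 55)*(-48) = ((14*√110/11)/4 + 55)*(-48) = (7*√110/22 + 55)*(-48) = (55 + 7*√110/22)*(-48) = -2640 - 168*√110/11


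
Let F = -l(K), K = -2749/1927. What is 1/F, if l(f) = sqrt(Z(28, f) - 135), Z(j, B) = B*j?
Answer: I*sqrt(649624459)/337117 ≈ 0.075605*I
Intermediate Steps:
K = -2749/1927 (K = -2749*1/1927 = -2749/1927 ≈ -1.4266)
l(f) = sqrt(-135 + 28*f) (l(f) = sqrt(f*28 - 135) = sqrt(28*f - 135) = sqrt(-135 + 28*f))
F = -I*sqrt(649624459)/1927 (F = -sqrt(-135 + 28*(-2749/1927)) = -sqrt(-135 - 76972/1927) = -sqrt(-337117/1927) = -I*sqrt(649624459)/1927 ≈ -13.227*I)
1/F = 1/(-I*sqrt(649624459)/1927) = I*sqrt(649624459)/337117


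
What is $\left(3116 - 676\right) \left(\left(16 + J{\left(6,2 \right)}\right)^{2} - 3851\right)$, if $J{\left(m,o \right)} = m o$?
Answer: $-7483480$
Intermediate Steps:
$\left(3116 - 676\right) \left(\left(16 + J{\left(6,2 \right)}\right)^{2} - 3851\right) = \left(3116 - 676\right) \left(\left(16 + 6 \cdot 2\right)^{2} - 3851\right) = 2440 \left(\left(16 + 12\right)^{2} - 3851\right) = 2440 \left(28^{2} - 3851\right) = 2440 \left(784 - 3851\right) = 2440 \left(-3067\right) = -7483480$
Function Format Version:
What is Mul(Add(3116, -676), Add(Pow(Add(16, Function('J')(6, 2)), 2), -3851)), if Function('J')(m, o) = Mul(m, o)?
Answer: -7483480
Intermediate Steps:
Mul(Add(3116, -676), Add(Pow(Add(16, Function('J')(6, 2)), 2), -3851)) = Mul(Add(3116, -676), Add(Pow(Add(16, Mul(6, 2)), 2), -3851)) = Mul(2440, Add(Pow(Add(16, 12), 2), -3851)) = Mul(2440, Add(Pow(28, 2), -3851)) = Mul(2440, Add(784, -3851)) = Mul(2440, -3067) = -7483480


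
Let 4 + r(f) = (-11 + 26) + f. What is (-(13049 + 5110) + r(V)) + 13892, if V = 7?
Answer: -4249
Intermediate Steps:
r(f) = 11 + f (r(f) = -4 + ((-11 + 26) + f) = -4 + (15 + f) = 11 + f)
(-(13049 + 5110) + r(V)) + 13892 = (-(13049 + 5110) + (11 + 7)) + 13892 = (-1*18159 + 18) + 13892 = (-18159 + 18) + 13892 = -18141 + 13892 = -4249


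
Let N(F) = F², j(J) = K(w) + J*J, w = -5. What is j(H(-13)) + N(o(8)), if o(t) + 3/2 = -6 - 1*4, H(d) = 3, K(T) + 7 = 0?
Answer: 537/4 ≈ 134.25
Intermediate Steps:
K(T) = -7 (K(T) = -7 + 0 = -7)
o(t) = -23/2 (o(t) = -3/2 + (-6 - 1*4) = -3/2 + (-6 - 4) = -3/2 - 10 = -23/2)
j(J) = -7 + J² (j(J) = -7 + J*J = -7 + J²)
j(H(-13)) + N(o(8)) = (-7 + 3²) + (-23/2)² = (-7 + 9) + 529/4 = 2 + 529/4 = 537/4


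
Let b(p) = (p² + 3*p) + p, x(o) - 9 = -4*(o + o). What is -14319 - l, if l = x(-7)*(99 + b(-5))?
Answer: -21079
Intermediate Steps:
x(o) = 9 - 8*o (x(o) = 9 - 4*(o + o) = 9 - 8*o)
b(p) = p² + 4*p
l = 6760 (l = (9 - 8*(-7))*(99 - 5*(4 - 5)) = (9 + 56)*(99 - 5*(-1)) = 65*(99 + 5) = 65*104 = 6760)
-14319 - l = -14319 - 1*6760 = -14319 - 6760 = -21079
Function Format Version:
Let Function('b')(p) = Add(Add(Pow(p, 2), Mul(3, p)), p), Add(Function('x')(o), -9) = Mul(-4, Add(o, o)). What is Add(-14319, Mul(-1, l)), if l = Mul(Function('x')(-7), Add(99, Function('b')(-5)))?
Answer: -21079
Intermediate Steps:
Function('x')(o) = Add(9, Mul(-8, o)) (Function('x')(o) = Add(9, Mul(-4, Add(o, o))) = Add(9, Mul(-4, Mul(2, o))) = Add(9, Mul(-8, o)))
Function('b')(p) = Add(Pow(p, 2), Mul(4, p))
l = 6760 (l = Mul(Add(9, Mul(-8, -7)), Add(99, Mul(-5, Add(4, -5)))) = Mul(Add(9, 56), Add(99, Mul(-5, -1))) = Mul(65, Add(99, 5)) = Mul(65, 104) = 6760)
Add(-14319, Mul(-1, l)) = Add(-14319, Mul(-1, 6760)) = Add(-14319, -6760) = -21079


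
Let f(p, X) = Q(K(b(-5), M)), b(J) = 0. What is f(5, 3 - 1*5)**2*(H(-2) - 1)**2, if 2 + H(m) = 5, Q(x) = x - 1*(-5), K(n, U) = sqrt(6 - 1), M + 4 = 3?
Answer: 120 + 40*sqrt(5) ≈ 209.44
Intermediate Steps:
M = -1 (M = -4 + 3 = -1)
K(n, U) = sqrt(5)
Q(x) = 5 + x (Q(x) = x + 5 = 5 + x)
f(p, X) = 5 + sqrt(5)
H(m) = 3 (H(m) = -2 + 5 = 3)
f(5, 3 - 1*5)**2*(H(-2) - 1)**2 = (5 + sqrt(5))**2*(3 - 1)**2 = (5 + sqrt(5))**2*2**2 = (5 + sqrt(5))**2*4 = 4*(5 + sqrt(5))**2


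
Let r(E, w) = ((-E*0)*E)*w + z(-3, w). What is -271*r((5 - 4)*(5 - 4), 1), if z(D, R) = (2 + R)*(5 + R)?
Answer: -4878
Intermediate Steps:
r(E, w) = 10 + w² + 7*w (r(E, w) = ((-E*0)*E)*w + (10 + w² + 7*w) = ((-1*0)*E)*w + (10 + w² + 7*w) = (0*E)*w + (10 + w² + 7*w) = 0*w + (10 + w² + 7*w) = 0 + (10 + w² + 7*w) = 10 + w² + 7*w)
-271*r((5 - 4)*(5 - 4), 1) = -271*(10 + 1² + 7*1) = -271*(10 + 1 + 7) = -271*18 = -4878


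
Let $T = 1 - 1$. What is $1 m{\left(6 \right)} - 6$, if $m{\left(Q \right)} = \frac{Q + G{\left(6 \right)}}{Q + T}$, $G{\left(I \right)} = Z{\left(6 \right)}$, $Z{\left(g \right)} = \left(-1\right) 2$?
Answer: $- \frac{16}{3} \approx -5.3333$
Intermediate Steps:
$T = 0$ ($T = 1 - 1 = 0$)
$Z{\left(g \right)} = -2$
$G{\left(I \right)} = -2$
$m{\left(Q \right)} = \frac{-2 + Q}{Q}$ ($m{\left(Q \right)} = \frac{Q - 2}{Q + 0} = \frac{-2 + Q}{Q}$)
$1 m{\left(6 \right)} - 6 = 1 \frac{-2 + 6}{6} - 6 = 1 \cdot \frac{1}{6} \cdot 4 - 6 = 1 \cdot \frac{2}{3} - 6 = \frac{2}{3} - 6 = - \frac{16}{3}$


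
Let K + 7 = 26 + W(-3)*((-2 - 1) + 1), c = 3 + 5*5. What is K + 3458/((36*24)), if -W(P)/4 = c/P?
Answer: -22319/432 ≈ -51.664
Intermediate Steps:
c = 28 (c = 3 + 25 = 28)
W(P) = -112/P
K = -167/3 (K = -7 + (26 + (-112/(-3))*((-2 - 1) + 1)) = -7 + (26 + (-112*(-⅓))*(-3 + 1)) = -7 + (26 + (112/3)*(-2)) = -7 + (26 - 224/3) = -7 - 146/3 = -167/3 ≈ -55.667)
K + 3458/((36*24)) = -167/3 + 3458/((36*24)) = -167/3 + 3458/864 = -167/3 + 3458*(1/864) = -167/3 + 1729/432 = -22319/432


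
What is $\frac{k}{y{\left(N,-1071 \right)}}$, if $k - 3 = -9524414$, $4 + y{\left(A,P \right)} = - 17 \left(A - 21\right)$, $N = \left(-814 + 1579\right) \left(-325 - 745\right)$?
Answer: $- \frac{9524411}{13915703} \approx -0.68444$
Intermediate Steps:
$N = -818550$ ($N = 765 \left(-1070\right) = -818550$)
$y{\left(A,P \right)} = 353 - 17 A$ ($y{\left(A,P \right)} = -4 - 17 \left(A - 21\right) = -4 - 17 \left(-21 + A\right) = -4 - \left(-357 + 17 A\right) = 353 - 17 A$)
$k = -9524411$ ($k = 3 - 9524414 = -9524411$)
$\frac{k}{y{\left(N,-1071 \right)}} = - \frac{9524411}{353 - -13915350} = - \frac{9524411}{353 + 13915350} = - \frac{9524411}{13915703}$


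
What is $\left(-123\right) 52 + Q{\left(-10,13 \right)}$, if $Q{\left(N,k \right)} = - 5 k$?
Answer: $-6461$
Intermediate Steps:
$\left(-123\right) 52 + Q{\left(-10,13 \right)} = \left(-123\right) 52 - 65 = -6396 - 65 = -6461$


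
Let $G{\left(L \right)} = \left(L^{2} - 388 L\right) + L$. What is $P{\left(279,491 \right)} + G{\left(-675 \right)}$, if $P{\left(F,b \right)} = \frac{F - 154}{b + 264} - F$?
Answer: $\frac{108202246}{151} \approx 7.1657 \cdot 10^{5}$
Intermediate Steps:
$P{\left(F,b \right)} = - F + \frac{-154 + F}{264 + b}$ ($P{\left(F,b \right)} = \frac{-154 + F}{264 + b} - F = - F + \frac{-154 + F}{264 + b}$)
$G{\left(L \right)} = L^{2} - 387 L$
$P{\left(279,491 \right)} + G{\left(-675 \right)} = \frac{-154 - 73377 - 279 \cdot 491}{264 + 491} - 675 \left(-387 - 675\right) = \frac{-154 - 73377 - 136989}{755} - -716850 = \frac{1}{755} \left(-210520\right) + 716850 = - \frac{42104}{151} + 716850 = \frac{108202246}{151}$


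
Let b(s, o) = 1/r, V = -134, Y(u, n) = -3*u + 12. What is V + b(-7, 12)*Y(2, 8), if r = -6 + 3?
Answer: -136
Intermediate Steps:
Y(u, n) = 12 - 3*u
r = -3
b(s, o) = -⅓ (b(s, o) = 1/(-3) = -⅓)
V + b(-7, 12)*Y(2, 8) = -134 - (12 - 3*2)/3 = -134 - (12 - 6)/3 = -134 - ⅓*6 = -134 - 2 = -136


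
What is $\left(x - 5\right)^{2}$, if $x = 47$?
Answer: $1764$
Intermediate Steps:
$\left(x - 5\right)^{2} = \left(47 - 5\right)^{2} = 42^{2} = 1764$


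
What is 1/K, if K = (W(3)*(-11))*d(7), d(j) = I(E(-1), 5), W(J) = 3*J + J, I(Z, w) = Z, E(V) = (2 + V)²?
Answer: -1/132 ≈ -0.0075758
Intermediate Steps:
W(J) = 4*J
d(j) = 1 (d(j) = (2 - 1)² = 1² = 1)
K = -132 (K = ((4*3)*(-11))*1 = (12*(-11))*1 = -132*1 = -132)
1/K = 1/(-132) = -1/132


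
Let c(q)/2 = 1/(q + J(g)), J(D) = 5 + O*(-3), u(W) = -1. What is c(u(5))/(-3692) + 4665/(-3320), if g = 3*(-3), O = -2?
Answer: -4305961/3064360 ≈ -1.4052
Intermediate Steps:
g = -9
J(D) = 11 (J(D) = 5 - 2*(-3) = 5 + 6 = 11)
c(q) = 2/(11 + q) (c(q) = 2/(q + 11) = 2/(11 + q))
c(u(5))/(-3692) + 4665/(-3320) = (2/(11 - 1))/(-3692) + 4665/(-3320) = (2/10)*(-1/3692) + 4665*(-1/3320) = (2*(1/10))*(-1/3692) - 933/664 = (1/5)*(-1/3692) - 933/664 = -1/18460 - 933/664 = -4305961/3064360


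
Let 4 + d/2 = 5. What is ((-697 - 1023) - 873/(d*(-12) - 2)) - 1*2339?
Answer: -104661/26 ≈ -4025.4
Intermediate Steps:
d = 2 (d = -8 + 2*5 = -8 + 10 = 2)
((-697 - 1023) - 873/(d*(-12) - 2)) - 1*2339 = ((-697 - 1023) - 873/(2*(-12) - 2)) - 1*2339 = (-1720 - 873/(-24 - 2)) - 2339 = (-1720 - 873/(-26)) - 2339 = (-1720 - 873*(-1/26)) - 2339 = (-1720 + 873/26) - 2339 = -43847/26 - 2339 = -104661/26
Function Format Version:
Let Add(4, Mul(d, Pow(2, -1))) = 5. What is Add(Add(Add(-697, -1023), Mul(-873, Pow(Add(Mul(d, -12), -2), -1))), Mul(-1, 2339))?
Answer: Rational(-104661, 26) ≈ -4025.4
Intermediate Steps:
d = 2 (d = Add(-8, Mul(2, 5)) = Add(-8, 10) = 2)
Add(Add(Add(-697, -1023), Mul(-873, Pow(Add(Mul(d, -12), -2), -1))), Mul(-1, 2339)) = Add(Add(Add(-697, -1023), Mul(-873, Pow(Add(Mul(2, -12), -2), -1))), Mul(-1, 2339)) = Add(Add(-1720, Mul(-873, Pow(Add(-24, -2), -1))), -2339) = Add(Add(-1720, Mul(-873, Pow(-26, -1))), -2339) = Add(Add(-1720, Mul(-873, Rational(-1, 26))), -2339) = Add(Add(-1720, Rational(873, 26)), -2339) = Add(Rational(-43847, 26), -2339) = Rational(-104661, 26)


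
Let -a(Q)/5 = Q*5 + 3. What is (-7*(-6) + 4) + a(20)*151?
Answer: -77719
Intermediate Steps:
a(Q) = -15 - 25*Q (a(Q) = -5*(Q*5 + 3) = -5*(5*Q + 3) = -5*(3 + 5*Q) = -15 - 25*Q)
(-7*(-6) + 4) + a(20)*151 = (-7*(-6) + 4) + (-15 - 25*20)*151 = (42 + 4) + (-15 - 500)*151 = 46 - 515*151 = 46 - 77765 = -77719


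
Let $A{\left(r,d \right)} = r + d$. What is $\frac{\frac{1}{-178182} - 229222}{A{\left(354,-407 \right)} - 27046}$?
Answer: $\frac{40843234405}{4828554018} \approx 8.4587$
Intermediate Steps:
$A{\left(r,d \right)} = d + r$
$\frac{\frac{1}{-178182} - 229222}{A{\left(354,-407 \right)} - 27046} = \frac{\frac{1}{-178182} - 229222}{\left(-407 + 354\right) - 27046} = \frac{- \frac{1}{178182} - 229222}{-53 - 27046} = - \frac{40843234405}{178182 \left(-27099\right)} = \left(- \frac{40843234405}{178182}\right) \left(- \frac{1}{27099}\right) = \frac{40843234405}{4828554018}$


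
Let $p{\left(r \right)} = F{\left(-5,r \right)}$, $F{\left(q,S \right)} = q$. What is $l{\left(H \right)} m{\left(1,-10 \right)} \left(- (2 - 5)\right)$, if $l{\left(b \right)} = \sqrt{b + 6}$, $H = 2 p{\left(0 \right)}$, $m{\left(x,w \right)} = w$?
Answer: $- 60 i \approx - 60.0 i$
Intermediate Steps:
$p{\left(r \right)} = -5$
$H = -10$ ($H = 2 \left(-5\right) = -10$)
$l{\left(b \right)} = \sqrt{6 + b}$
$l{\left(H \right)} m{\left(1,-10 \right)} \left(- (2 - 5)\right) = \sqrt{6 - 10} \left(-10\right) \left(- (2 - 5)\right) = \sqrt{-4} \left(-10\right) \left(\left(-1\right) \left(-3\right)\right) = 2 i \left(-10\right) 3 = - 20 i 3 = - 60 i$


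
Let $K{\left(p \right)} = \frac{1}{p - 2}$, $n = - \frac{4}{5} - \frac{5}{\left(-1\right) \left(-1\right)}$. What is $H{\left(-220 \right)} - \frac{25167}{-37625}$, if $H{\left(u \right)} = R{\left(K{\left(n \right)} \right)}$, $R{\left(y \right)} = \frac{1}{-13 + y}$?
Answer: $\frac{11418129}{19264000} \approx 0.59272$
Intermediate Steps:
$n = - \frac{29}{5}$ ($n = \left(-4\right) \frac{1}{5} - \frac{5}{1} = - \frac{4}{5} - 5 = - \frac{29}{5} \approx -5.8$)
$K{\left(p \right)} = \frac{1}{-2 + p}$
$H{\left(u \right)} = - \frac{39}{512}$ ($H{\left(u \right)} = \frac{1}{-13 + \frac{1}{-2 - \frac{29}{5}}} = \frac{1}{-13 + \frac{1}{- \frac{39}{5}}} = \frac{1}{-13 - \frac{5}{39}} = \frac{1}{- \frac{512}{39}} = - \frac{39}{512}$)
$H{\left(-220 \right)} - \frac{25167}{-37625} = - \frac{39}{512} - \frac{25167}{-37625} = - \frac{39}{512} - 25167 \left(- \frac{1}{37625}\right) = - \frac{39}{512} - - \frac{25167}{37625} = - \frac{39}{512} + \frac{25167}{37625} = \frac{11418129}{19264000}$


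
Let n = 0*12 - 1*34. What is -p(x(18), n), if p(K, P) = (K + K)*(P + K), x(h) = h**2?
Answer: -187920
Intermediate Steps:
n = -34 (n = 0 - 34 = -34)
p(K, P) = 2*K*(K + P) (p(K, P) = (2*K)*(K + P) = 2*K*(K + P))
-p(x(18), n) = -2*18**2*(18**2 - 34) = -2*324*(324 - 34) = -2*324*290 = -1*187920 = -187920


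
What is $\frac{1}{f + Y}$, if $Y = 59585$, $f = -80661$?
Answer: $- \frac{1}{21076} \approx -4.7447 \cdot 10^{-5}$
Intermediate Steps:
$\frac{1}{f + Y} = \frac{1}{-80661 + 59585} = \frac{1}{-21076} = - \frac{1}{21076}$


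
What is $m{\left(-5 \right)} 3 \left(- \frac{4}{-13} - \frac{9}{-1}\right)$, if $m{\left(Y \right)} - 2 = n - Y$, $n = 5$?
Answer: $\frac{4356}{13} \approx 335.08$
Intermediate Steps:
$m{\left(Y \right)} = 7 - Y$ ($m{\left(Y \right)} = 2 - \left(-5 + Y\right) = 7 - Y$)
$m{\left(-5 \right)} 3 \left(- \frac{4}{-13} - \frac{9}{-1}\right) = \left(7 - -5\right) 3 \left(- \frac{4}{-13} - \frac{9}{-1}\right) = \left(7 + 5\right) 3 \left(\left(-4\right) \left(- \frac{1}{13}\right) - -9\right) = 12 \cdot 3 \left(\frac{4}{13} + 9\right) = 36 \cdot \frac{121}{13} = \frac{4356}{13}$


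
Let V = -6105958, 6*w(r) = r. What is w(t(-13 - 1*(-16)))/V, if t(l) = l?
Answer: -1/12211916 ≈ -8.1887e-8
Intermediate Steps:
w(r) = r/6
w(t(-13 - 1*(-16)))/V = ((-13 - 1*(-16))/6)/(-6105958) = ((-13 + 16)/6)*(-1/6105958) = ((⅙)*3)*(-1/6105958) = (½)*(-1/6105958) = -1/12211916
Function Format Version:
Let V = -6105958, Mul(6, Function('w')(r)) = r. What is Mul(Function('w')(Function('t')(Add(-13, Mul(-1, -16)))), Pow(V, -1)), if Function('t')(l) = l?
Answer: Rational(-1, 12211916) ≈ -8.1887e-8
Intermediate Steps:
Function('w')(r) = Mul(Rational(1, 6), r)
Mul(Function('w')(Function('t')(Add(-13, Mul(-1, -16)))), Pow(V, -1)) = Mul(Mul(Rational(1, 6), Add(-13, Mul(-1, -16))), Pow(-6105958, -1)) = Mul(Mul(Rational(1, 6), Add(-13, 16)), Rational(-1, 6105958)) = Mul(Mul(Rational(1, 6), 3), Rational(-1, 6105958)) = Mul(Rational(1, 2), Rational(-1, 6105958)) = Rational(-1, 12211916)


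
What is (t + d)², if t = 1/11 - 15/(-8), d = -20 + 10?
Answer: 499849/7744 ≈ 64.547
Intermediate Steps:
d = -10
t = 173/88 (t = 1*(1/11) - 15*(-⅛) = 1/11 + 15/8 = 173/88 ≈ 1.9659)
(t + d)² = (173/88 - 10)² = (-707/88)² = 499849/7744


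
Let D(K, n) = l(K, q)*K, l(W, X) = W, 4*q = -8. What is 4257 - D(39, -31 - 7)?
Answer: 2736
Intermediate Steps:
q = -2 (q = (¼)*(-8) = -2)
D(K, n) = K² (D(K, n) = K*K = K²)
4257 - D(39, -31 - 7) = 4257 - 1*39² = 4257 - 1*1521 = 4257 - 1521 = 2736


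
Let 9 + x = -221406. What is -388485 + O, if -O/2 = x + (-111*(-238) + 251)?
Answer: 1007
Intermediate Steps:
x = -221415 (x = -9 - 221406 = -221415)
O = 389492 (O = -2*(-221415 + (-111*(-238) + 251)) = -2*(-221415 + (26418 + 251)) = -2*(-221415 + 26669) = -2*(-194746) = 389492)
-388485 + O = -388485 + 389492 = 1007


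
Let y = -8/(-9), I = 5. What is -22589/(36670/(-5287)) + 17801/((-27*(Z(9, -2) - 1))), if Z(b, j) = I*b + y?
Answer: 72047012723/22222020 ≈ 3242.1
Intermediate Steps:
y = 8/9 (y = -8*(-1/9) = 8/9 ≈ 0.88889)
Z(b, j) = 8/9 + 5*b (Z(b, j) = 5*b + 8/9 = 8/9 + 5*b)
-22589/(36670/(-5287)) + 17801/((-27*(Z(9, -2) - 1))) = -22589/(36670/(-5287)) + 17801/((-27*((8/9 + 5*9) - 1))) = -22589/(36670*(-1/5287)) + 17801/((-27*((8/9 + 45) - 1))) = -22589/(-36670/5287) + 17801/((-27*(413/9 - 1))) = -22589*(-5287/36670) + 17801/((-27*404/9)) = 119428043/36670 + 17801/(-1212) = 119428043/36670 + 17801*(-1/1212) = 119428043/36670 - 17801/1212 = 72047012723/22222020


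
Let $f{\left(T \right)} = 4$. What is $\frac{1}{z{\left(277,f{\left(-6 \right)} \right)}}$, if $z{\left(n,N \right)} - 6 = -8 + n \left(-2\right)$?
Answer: $- \frac{1}{556} \approx -0.0017986$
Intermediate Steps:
$z{\left(n,N \right)} = -2 - 2 n$ ($z{\left(n,N \right)} = 6 + \left(-8 + n \left(-2\right)\right) = 6 - \left(8 + 2 n\right) = -2 - 2 n$)
$\frac{1}{z{\left(277,f{\left(-6 \right)} \right)}} = \frac{1}{-2 - 554} = \frac{1}{-556} = - \frac{1}{556}$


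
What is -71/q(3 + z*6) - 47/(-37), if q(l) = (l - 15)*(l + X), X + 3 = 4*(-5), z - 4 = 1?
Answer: 5833/6660 ≈ 0.87583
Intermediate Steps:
z = 5 (z = 4 + 1 = 5)
X = -23 (X = -3 + 4*(-5) = -3 - 20 = -23)
q(l) = (-23 + l)*(-15 + l) (q(l) = (l - 15)*(l - 23) = (-15 + l)*(-23 + l) = (-23 + l)*(-15 + l))
-71/q(3 + z*6) - 47/(-37) = -71/(345 + (3 + 5*6)² - 38*(3 + 5*6)) - 47/(-37) = -71/(345 + (3 + 30)² - 38*(3 + 30)) - 47*(-1/37) = -71/(345 + 33² - 38*33) + 47/37 = -71/(345 + 1089 - 1254) + 47/37 = -71/180 + 47/37 = 5833/6660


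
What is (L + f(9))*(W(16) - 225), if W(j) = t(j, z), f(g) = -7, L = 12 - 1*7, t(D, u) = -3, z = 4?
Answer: 456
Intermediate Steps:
L = 5 (L = 12 - 7 = 5)
W(j) = -3
(L + f(9))*(W(16) - 225) = (5 - 7)*(-3 - 225) = -2*(-228) = 456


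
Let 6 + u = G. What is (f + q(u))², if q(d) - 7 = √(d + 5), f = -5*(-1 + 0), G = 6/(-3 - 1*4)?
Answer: (84 + I*√91)²/49 ≈ 142.14 + 32.706*I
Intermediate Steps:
G = -6/7 (G = 6/(-3 - 4) = 6/(-7) = 6*(-⅐) = -6/7 ≈ -0.85714)
u = -48/7 (u = -6 - 6/7 = -48/7 ≈ -6.8571)
f = 5 (f = -5*(-1) = 5)
q(d) = 7 + √(5 + d) (q(d) = 7 + √(d + 5) = 7 + √(5 + d))
(f + q(u))² = (5 + (7 + √(5 - 48/7)))² = (5 + (7 + √(-13/7)))² = (5 + (7 + I*√91/7))² = (12 + I*√91/7)²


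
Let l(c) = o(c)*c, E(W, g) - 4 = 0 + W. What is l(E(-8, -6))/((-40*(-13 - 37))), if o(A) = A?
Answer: 1/125 ≈ 0.0080000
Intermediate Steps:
E(W, g) = 4 + W (E(W, g) = 4 + (0 + W) = 4 + W)
l(c) = c**2 (l(c) = c*c = c**2)
l(E(-8, -6))/((-40*(-13 - 37))) = (4 - 8)**2/((-40*(-13 - 37))) = (-4)**2/((-40*(-50))) = 16/2000 = 16*(1/2000) = 1/125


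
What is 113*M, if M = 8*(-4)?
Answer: -3616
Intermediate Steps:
M = -32
113*M = 113*(-32) = -3616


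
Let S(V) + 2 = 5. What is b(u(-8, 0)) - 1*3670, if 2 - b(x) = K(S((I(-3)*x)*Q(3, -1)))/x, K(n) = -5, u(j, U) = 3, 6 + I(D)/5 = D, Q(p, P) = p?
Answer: -10999/3 ≈ -3666.3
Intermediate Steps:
I(D) = -30 + 5*D
S(V) = 3 (S(V) = -2 + 5 = 3)
b(x) = 2 + 5/x (b(x) = 2 - (-5)/x = 2 + 5/x)
b(u(-8, 0)) - 1*3670 = (2 + 5/3) - 1*3670 = (2 + 5*(⅓)) - 3670 = (2 + 5/3) - 3670 = 11/3 - 3670 = -10999/3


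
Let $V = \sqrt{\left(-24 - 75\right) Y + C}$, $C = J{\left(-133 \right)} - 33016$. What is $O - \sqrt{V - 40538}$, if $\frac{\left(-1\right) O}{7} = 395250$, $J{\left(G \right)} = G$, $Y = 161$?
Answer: $-2766750 - \sqrt{-40538 + 8 i \sqrt{767}} \approx -2.7668 \cdot 10^{6} - 201.34 i$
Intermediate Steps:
$O = -2766750$ ($O = \left(-7\right) 395250 = -2766750$)
$C = -33149$ ($C = -133 - 33016 = -33149$)
$V = 8 i \sqrt{767}$ ($V = \sqrt{\left(-24 - 75\right) 161 - 33149} = \sqrt{\left(-99\right) 161 - 33149} = \sqrt{-15939 - 33149} = \sqrt{-49088} = 8 i \sqrt{767} \approx 221.56 i$)
$O - \sqrt{V - 40538} = -2766750 - \sqrt{8 i \sqrt{767} - 40538} = -2766750 - \sqrt{-40538 + 8 i \sqrt{767}}$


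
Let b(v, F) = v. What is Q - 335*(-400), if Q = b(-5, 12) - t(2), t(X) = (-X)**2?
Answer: 133991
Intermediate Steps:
t(X) = X**2
Q = -9 (Q = -5 - 1*2**2 = -5 - 1*4 = -5 - 4 = -9)
Q - 335*(-400) = -9 - 335*(-400) = -9 + 134000 = 133991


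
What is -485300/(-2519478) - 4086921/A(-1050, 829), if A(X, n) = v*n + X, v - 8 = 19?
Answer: -131878905671/689077233 ≈ -191.38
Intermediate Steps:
v = 27 (v = 8 + 19 = 27)
A(X, n) = X + 27*n (A(X, n) = 27*n + X = X + 27*n)
-485300/(-2519478) - 4086921/A(-1050, 829) = -485300/(-2519478) - 4086921/(-1050 + 27*829) = -485300*(-1/2519478) - 4086921/(-1050 + 22383) = 242650/1259739 - 4086921/21333 = 242650/1259739 - 4086921*1/21333 = 242650/1259739 - 1362307/7111 = -131878905671/689077233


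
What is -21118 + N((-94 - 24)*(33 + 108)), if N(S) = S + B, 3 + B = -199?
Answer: -37958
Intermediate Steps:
B = -202 (B = -3 - 199 = -202)
N(S) = -202 + S (N(S) = S - 202 = -202 + S)
-21118 + N((-94 - 24)*(33 + 108)) = -21118 + (-202 + (-94 - 24)*(33 + 108)) = -21118 + (-202 - 118*141) = -21118 + (-202 - 16638) = -21118 - 16840 = -37958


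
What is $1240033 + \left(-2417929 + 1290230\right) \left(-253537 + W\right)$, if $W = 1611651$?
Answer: $-1531542559653$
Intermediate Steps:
$1240033 + \left(-2417929 + 1290230\right) \left(-253537 + W\right) = 1240033 + \left(-2417929 + 1290230\right) \left(-253537 + 1611651\right) = 1240033 - 1531543799686 = -1531542559653$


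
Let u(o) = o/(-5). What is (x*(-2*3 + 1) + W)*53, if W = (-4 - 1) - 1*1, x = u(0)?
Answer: -318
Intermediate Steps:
u(o) = -o/5 (u(o) = o*(-⅕) = -o/5)
x = 0 (x = -⅕*0 = 0)
W = -6 (W = -5 - 1 = -6)
(x*(-2*3 + 1) + W)*53 = (0*(-2*3 + 1) - 6)*53 = (0*(-6 + 1) - 6)*53 = (0*(-5) - 6)*53 = (0 - 6)*53 = -6*53 = -318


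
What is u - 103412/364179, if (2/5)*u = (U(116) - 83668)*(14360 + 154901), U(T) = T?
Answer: -12875635103168132/364179 ≈ -3.5355e+10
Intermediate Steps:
u = -35355237680 (u = 5*((116 - 83668)*(14360 + 154901))/2 = 5*(-83552*169261)/2 = (5/2)*(-14142095072) = -35355237680)
u - 103412/364179 = -35355237680 - 103412/364179 = -12875635103168132/364179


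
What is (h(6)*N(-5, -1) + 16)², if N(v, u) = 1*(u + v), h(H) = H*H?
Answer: 40000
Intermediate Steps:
h(H) = H²
N(v, u) = u + v
(h(6)*N(-5, -1) + 16)² = (6²*(-1 - 5) + 16)² = (36*(-6) + 16)² = (-216 + 16)² = (-200)² = 40000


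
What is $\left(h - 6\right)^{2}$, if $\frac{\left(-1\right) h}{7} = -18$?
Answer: $14400$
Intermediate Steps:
$h = 126$ ($h = \left(-7\right) \left(-18\right) = 126$)
$\left(h - 6\right)^{2} = \left(126 - 6\right)^{2} = 120^{2} = 14400$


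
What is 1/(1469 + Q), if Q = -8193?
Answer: -1/6724 ≈ -0.00014872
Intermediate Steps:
1/(1469 + Q) = 1/(1469 - 8193) = 1/(-6724) = -1/6724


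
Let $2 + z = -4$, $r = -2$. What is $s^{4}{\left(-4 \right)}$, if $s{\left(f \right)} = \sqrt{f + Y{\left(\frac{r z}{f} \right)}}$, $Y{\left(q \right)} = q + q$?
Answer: $100$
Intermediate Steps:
$z = -6$ ($z = -2 - 4 = -6$)
$Y{\left(q \right)} = 2 q$
$s{\left(f \right)} = \sqrt{f + \frac{24}{f}}$ ($s{\left(f \right)} = \sqrt{f + 2 \frac{\left(-2\right) \left(-6\right)}{f}} = \sqrt{f + 2 \frac{12}{f}} = \sqrt{f + \frac{24}{f}}$)
$s^{4}{\left(-4 \right)} = \left(\sqrt{-4 + \frac{24}{-4}}\right)^{4} = \left(\sqrt{-4 + 24 \left(- \frac{1}{4}\right)}\right)^{4} = \left(\sqrt{-4 - 6}\right)^{4} = \left(\sqrt{-10}\right)^{4} = \left(i \sqrt{10}\right)^{4} = 100$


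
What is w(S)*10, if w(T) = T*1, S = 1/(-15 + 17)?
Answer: 5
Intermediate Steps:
S = 1/2 ≈ 0.50000
w(T) = T
w(S)*10 = (1/2)*10 = 5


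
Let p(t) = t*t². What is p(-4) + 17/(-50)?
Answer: -3217/50 ≈ -64.340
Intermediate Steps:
p(t) = t³
p(-4) + 17/(-50) = (-4)³ + 17/(-50) = -64 - 1/50*17 = -64 - 17/50 = -3217/50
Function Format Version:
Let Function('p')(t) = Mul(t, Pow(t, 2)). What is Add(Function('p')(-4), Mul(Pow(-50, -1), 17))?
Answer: Rational(-3217, 50) ≈ -64.340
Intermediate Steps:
Function('p')(t) = Pow(t, 3)
Add(Function('p')(-4), Mul(Pow(-50, -1), 17)) = Add(Pow(-4, 3), Mul(Pow(-50, -1), 17)) = Add(-64, Mul(Rational(-1, 50), 17)) = Add(-64, Rational(-17, 50)) = Rational(-3217, 50)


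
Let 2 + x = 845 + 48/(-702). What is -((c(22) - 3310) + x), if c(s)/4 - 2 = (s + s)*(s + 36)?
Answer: -906625/117 ≈ -7748.9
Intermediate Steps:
c(s) = 8 + 8*s*(36 + s) (c(s) = 8 + 4*((s + s)*(s + 36)) = 8 + 4*((2*s)*(36 + s)) = 8 + 4*(2*s*(36 + s)) = 8 + 8*s*(36 + s))
x = 98623/117 (x = -2 + (845 + 48/(-702)) = -2 + (845 + 48*(-1/702)) = -2 + (845 - 8/117) = -2 + 98857/117 = 98623/117 ≈ 842.93)
-((c(22) - 3310) + x) = -(((8 + 8*22² + 288*22) - 3310) + 98623/117) = -(((8 + 8*484 + 6336) - 3310) + 98623/117) = -(((8 + 3872 + 6336) - 3310) + 98623/117) = -((10216 - 3310) + 98623/117) = -(6906 + 98623/117) = -1*906625/117 = -906625/117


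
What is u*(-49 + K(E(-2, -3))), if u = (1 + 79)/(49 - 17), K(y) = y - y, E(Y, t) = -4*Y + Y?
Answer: -245/2 ≈ -122.50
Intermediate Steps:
E(Y, t) = -3*Y
K(y) = 0
u = 5/2 (u = 80/32 = 80*(1/32) = 5/2 ≈ 2.5000)
u*(-49 + K(E(-2, -3))) = 5*(-49 + 0)/2 = (5/2)*(-49) = -245/2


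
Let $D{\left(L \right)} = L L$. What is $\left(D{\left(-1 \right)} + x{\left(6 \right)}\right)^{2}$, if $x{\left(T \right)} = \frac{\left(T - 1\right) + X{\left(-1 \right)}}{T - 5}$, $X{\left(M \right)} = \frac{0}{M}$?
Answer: $36$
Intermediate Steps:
$D{\left(L \right)} = L^{2}$
$X{\left(M \right)} = 0$
$x{\left(T \right)} = \frac{-1 + T}{-5 + T}$ ($x{\left(T \right)} = \frac{\left(T - 1\right) + 0}{T - 5} = \frac{\left(-1 + T\right) + 0}{-5 + T} = \frac{-1 + T}{-5 + T}$)
$\left(D{\left(-1 \right)} + x{\left(6 \right)}\right)^{2} = \left(\left(-1\right)^{2} + \frac{-1 + 6}{-5 + 6}\right)^{2} = \left(1 + 1^{-1} \cdot 5\right)^{2} = \left(1 + 1 \cdot 5\right)^{2} = \left(1 + 5\right)^{2} = 6^{2} = 36$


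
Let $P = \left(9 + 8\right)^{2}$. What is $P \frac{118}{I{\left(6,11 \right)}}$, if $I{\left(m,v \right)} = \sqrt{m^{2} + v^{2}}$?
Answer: $\frac{34102 \sqrt{157}}{157} \approx 2721.6$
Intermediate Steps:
$P = 289$ ($P = 17^{2} = 289$)
$P \frac{118}{I{\left(6,11 \right)}} = 289 \frac{118}{\sqrt{6^{2} + 11^{2}}} = 289 \frac{118}{\sqrt{36 + 121}} = 289 \frac{118}{\sqrt{157}} = 289 \cdot 118 \frac{\sqrt{157}}{157} = 289 \frac{118 \sqrt{157}}{157} = \frac{34102 \sqrt{157}}{157}$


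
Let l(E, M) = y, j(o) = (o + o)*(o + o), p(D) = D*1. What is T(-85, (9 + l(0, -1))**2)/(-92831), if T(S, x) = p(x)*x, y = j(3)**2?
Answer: -2900294150625/92831 ≈ -3.1243e+7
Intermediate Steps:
p(D) = D
j(o) = 4*o**2 (j(o) = (2*o)*(2*o) = 4*o**2)
y = 1296 (y = (4*3**2)**2 = (4*9)**2 = 36**2 = 1296)
l(E, M) = 1296
T(S, x) = x**2 (T(S, x) = x*x = x**2)
T(-85, (9 + l(0, -1))**2)/(-92831) = ((9 + 1296)**2)**2/(-92831) = (1305**2)**2*(-1/92831) = 1703025**2*(-1/92831) = 2900294150625*(-1/92831) = -2900294150625/92831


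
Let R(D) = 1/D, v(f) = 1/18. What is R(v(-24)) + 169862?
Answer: 169880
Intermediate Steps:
v(f) = 1/18
R(v(-24)) + 169862 = 1/(1/18) + 169862 = 18 + 169862 = 169880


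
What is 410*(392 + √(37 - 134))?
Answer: 160720 + 410*I*√97 ≈ 1.6072e+5 + 4038.0*I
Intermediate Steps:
410*(392 + √(37 - 134)) = 410*(392 + √(-97)) = 410*(392 + I*√97) = 160720 + 410*I*√97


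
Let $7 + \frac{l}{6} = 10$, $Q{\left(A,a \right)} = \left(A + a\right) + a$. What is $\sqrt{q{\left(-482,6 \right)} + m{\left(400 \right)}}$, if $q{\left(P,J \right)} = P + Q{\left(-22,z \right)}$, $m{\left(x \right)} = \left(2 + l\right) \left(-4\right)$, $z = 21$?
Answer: $i \sqrt{542} \approx 23.281 i$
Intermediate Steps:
$Q{\left(A,a \right)} = A + 2 a$
$l = 18$ ($l = -42 + 6 \cdot 10 = -42 + 60 = 18$)
$m{\left(x \right)} = -80$ ($m{\left(x \right)} = \left(2 + 18\right) \left(-4\right) = 20 \left(-4\right) = -80$)
$q{\left(P,J \right)} = 20 + P$ ($q{\left(P,J \right)} = P + \left(-22 + 2 \cdot 21\right) = P + \left(-22 + 42\right) = P + 20 = 20 + P$)
$\sqrt{q{\left(-482,6 \right)} + m{\left(400 \right)}} = \sqrt{\left(20 - 482\right) - 80} = \sqrt{-462 - 80} = \sqrt{-542} = i \sqrt{542}$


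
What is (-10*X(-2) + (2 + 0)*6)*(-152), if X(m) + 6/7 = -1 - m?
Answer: -11248/7 ≈ -1606.9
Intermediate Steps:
X(m) = -13/7 - m (X(m) = -6/7 + (-1 - m) = -13/7 - m)
(-10*X(-2) + (2 + 0)*6)*(-152) = (-10*(-13/7 - 1*(-2)) + (2 + 0)*6)*(-152) = (-10*(-13/7 + 2) + 2*6)*(-152) = (-10*⅐ + 12)*(-152) = (-10/7 + 12)*(-152) = (74/7)*(-152) = -11248/7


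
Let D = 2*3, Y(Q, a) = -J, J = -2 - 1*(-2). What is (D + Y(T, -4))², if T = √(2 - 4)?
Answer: 36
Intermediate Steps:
J = 0 (J = -2 + 2 = 0)
T = I*√2 (T = √(-2) = I*√2 ≈ 1.4142*I)
Y(Q, a) = 0 (Y(Q, a) = -1*0 = 0)
D = 6
(D + Y(T, -4))² = (6 + 0)² = 6² = 36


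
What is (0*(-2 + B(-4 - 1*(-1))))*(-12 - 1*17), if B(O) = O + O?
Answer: 0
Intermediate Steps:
B(O) = 2*O
(0*(-2 + B(-4 - 1*(-1))))*(-12 - 1*17) = (0*(-2 + 2*(-4 - 1*(-1))))*(-12 - 1*17) = (0*(-2 + 2*(-4 + 1)))*(-12 - 17) = (0*(-2 + 2*(-3)))*(-29) = (0*(-2 - 6))*(-29) = (0*(-8))*(-29) = 0*(-29) = 0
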